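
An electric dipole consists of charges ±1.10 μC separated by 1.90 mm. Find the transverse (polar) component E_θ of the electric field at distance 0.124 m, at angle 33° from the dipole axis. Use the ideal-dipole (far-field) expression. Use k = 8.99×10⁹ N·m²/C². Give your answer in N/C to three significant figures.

Dipole moment p = qd = (1.10×10⁻⁶ C)(0.00190 m) = 2.09×10⁻⁹ C·m.
For a dipole, E_θ = (kp sinθ)/r³.
kp/r³ = (8.99×10⁹)(2.09×10⁻⁹)/(0.124)³ = 9855 N/C.
E_θ = 9855·sin33° = 5367 N/C.

E_θ ≈ 5370 N/C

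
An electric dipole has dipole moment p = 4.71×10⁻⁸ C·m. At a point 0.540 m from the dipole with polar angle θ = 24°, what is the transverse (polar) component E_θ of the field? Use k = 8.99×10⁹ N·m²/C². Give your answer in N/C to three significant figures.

E_θ ≈ 1090 N/C

For a dipole, E_θ = (kp sinθ)/r³.
kp/r³ = (8.99×10⁹)(4.71×10⁻⁸)/(0.540)³ = 2689 N/C.
E_θ = 2689·sin24° = 1094 N/C.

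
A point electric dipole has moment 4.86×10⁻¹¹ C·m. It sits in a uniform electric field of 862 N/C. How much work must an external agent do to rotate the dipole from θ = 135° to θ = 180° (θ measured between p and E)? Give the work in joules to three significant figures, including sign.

W_ext = ΔU = U(θ₂) − U(θ₁) = −pE cosθ₂ − (−pE cosθ₁) = pE(cosθ₁ − cosθ₂).
W = (4.86×10⁻¹¹)(862)·(cos135° − cos180°) = (4.189×10⁻⁸)·(+0.2929) = 1.227×10⁻⁸ J.

W ≈ 1.23×10⁻⁸ J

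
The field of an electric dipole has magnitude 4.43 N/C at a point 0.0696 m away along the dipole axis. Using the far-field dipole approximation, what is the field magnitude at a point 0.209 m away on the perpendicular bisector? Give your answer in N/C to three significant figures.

E ≈ 0.0818 N/C

Dipole fields scale as 1/r³ in the far field.
The axial field is twice the equatorial field at the same r, so the geometry factor is 1/2.
E₂ = E₁ · (1/2) · (r₁/r₂)³ = 4.43 · 0.5 · (0.0696/0.209)³.
(r₁/r₂)³ = (0.333)³ = 0.03693.
E₂ ≈ 0.08180 N/C.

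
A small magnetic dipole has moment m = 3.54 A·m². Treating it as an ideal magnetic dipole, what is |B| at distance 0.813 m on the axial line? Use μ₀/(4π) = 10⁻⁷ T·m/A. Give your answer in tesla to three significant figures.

On axis B = (μ₀/4π)·2m/r³.
B = 2·(10⁻⁷)·(3.54) / (0.813)³ = 1.318×10⁻⁶ T.

B ≈ 1.32×10⁻⁶ T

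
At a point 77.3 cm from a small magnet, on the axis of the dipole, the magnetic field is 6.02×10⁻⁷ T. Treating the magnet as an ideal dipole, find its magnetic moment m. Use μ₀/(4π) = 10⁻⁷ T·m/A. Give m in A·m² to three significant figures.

m ≈ 1.39 A·m²

On axis B = (μ₀/4π)·2m/r³, so m = Br³·4π/(μ₀·2).
m = (6.02×10⁻⁷)·(0.773)³ / (2·10⁻⁷) = 1.390 A·m².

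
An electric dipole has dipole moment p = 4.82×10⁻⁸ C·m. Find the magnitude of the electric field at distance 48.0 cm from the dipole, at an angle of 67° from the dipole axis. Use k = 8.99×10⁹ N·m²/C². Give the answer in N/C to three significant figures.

E ≈ 4730 N/C

At angle θ the dipole field magnitude is E = (kp/r³)·√(1 + 3cos²θ).
kp/r³ = (8.99×10⁹)(4.82×10⁻⁸) / (0.480)³ = 3918 N/C.
√(1 + 3cos²67°) = √(1 + 3·0.1527) = √1.4580 ≈ 1.2075.
E ≈ 3918 × 1.207 = 4731 N/C.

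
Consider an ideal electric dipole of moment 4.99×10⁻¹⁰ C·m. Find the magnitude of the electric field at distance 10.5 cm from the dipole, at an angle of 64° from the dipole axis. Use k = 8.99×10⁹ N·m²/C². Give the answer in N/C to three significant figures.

E ≈ 4870 N/C

At angle θ the dipole field magnitude is E = (kp/r³)·√(1 + 3cos²θ).
kp/r³ = (8.99×10⁹)(4.99×10⁻¹⁰) / (0.105)³ = 3875 N/C.
√(1 + 3cos²64°) = √(1 + 3·0.1922) = √1.5765 ≈ 1.2556.
E ≈ 3875 × 1.256 = 4866 N/C.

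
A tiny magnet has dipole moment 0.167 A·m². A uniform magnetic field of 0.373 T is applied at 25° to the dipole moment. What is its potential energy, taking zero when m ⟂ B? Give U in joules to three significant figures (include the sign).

U ≈ -0.0565 J

U = −m·B = −mB cosθ.
U = −(0.167)(0.373)·cos25° = -0.05645 J.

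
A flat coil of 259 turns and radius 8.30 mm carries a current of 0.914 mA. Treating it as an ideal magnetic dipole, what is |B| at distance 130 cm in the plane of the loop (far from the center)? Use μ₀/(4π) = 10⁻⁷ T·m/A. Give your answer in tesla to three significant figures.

B ≈ 2.33×10⁻¹² T

m = NIA = NIπa² = 259·(9.14×10⁻⁴)·π·(0.00830)² = 5.123×10⁻⁵ A·m².
In the equatorial plane B = (μ₀/4π)·m/r³ (half the axial value).
B = (10⁻⁷)·(5.123×10⁻⁵) / (1.30)³ = 2.332×10⁻¹² T.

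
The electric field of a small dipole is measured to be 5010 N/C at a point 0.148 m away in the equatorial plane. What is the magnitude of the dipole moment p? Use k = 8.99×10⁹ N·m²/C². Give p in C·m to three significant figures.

p ≈ 1.81×10⁻⁹ C·m

In the equatorial plane E = kp/r³, so p = Er³/(k).
p = (5010)·(0.148)³ / (8.99×10⁹) = 1.807×10⁻⁹ C·m.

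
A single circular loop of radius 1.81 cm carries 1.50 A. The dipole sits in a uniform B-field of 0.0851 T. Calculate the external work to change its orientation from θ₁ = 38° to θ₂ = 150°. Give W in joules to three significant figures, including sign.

W ≈ 2.17×10⁻⁴ J

Magnetic moment m = IA = Iπa² = (1.50)·π·(0.0181)² = 0.001544 A·m².
W_ext = ΔU = −mB cosθ₂ + mB cosθ₁ = mB(cosθ₁ − cosθ₂).
W = (0.001544)(0.0851)·(cos38° − cos150°) = (1.314×10⁻⁴)·(+1.6540) = 2.173×10⁻⁴ J.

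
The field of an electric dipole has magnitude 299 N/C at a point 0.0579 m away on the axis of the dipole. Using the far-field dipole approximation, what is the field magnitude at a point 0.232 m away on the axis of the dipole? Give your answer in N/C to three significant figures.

Dipole fields scale as 1/r³ in the far field; the geometry is the same at both points.
E₂ = E₁ · (r₁/r₂)³ = 299 · (0.0579/0.232)³.
(r₁/r₂)³ = (0.2496)³ = 0.01554.
E₂ ≈ 4.648 N/C.

E ≈ 4.65 N/C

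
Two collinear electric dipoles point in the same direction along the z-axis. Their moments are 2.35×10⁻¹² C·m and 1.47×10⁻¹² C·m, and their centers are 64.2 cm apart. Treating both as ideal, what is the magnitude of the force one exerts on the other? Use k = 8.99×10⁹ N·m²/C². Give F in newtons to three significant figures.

F ≈ 1.10×10⁻¹² N

On-axis field of dipole 1 at distance r: E = 2kp₁/r³. Force on dipole 2 is F = p₂·dE/dr (gradient along axis).
dE/dr = −6kp₁/r⁴, so |F| = 6kp₁p₂/r⁴ (attractive for aligned moments).
F = 6(8.99×10⁹)(2.35×10⁻¹²)(1.47×10⁻¹²)/(0.642)⁴ = 1.097×10⁻¹² N.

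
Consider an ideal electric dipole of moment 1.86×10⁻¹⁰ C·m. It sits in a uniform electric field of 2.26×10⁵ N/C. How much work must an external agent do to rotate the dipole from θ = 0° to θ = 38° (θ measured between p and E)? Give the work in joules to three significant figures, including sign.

W ≈ 8.91×10⁻⁶ J

W_ext = ΔU = U(θ₂) − U(θ₁) = −pE cosθ₂ − (−pE cosθ₁) = pE(cosθ₁ − cosθ₂).
W = (1.86×10⁻¹⁰)(2.26×10⁵)·(cos0° − cos38°) = (4.204×10⁻⁵)·(+0.2120) = 8.911×10⁻⁶ J.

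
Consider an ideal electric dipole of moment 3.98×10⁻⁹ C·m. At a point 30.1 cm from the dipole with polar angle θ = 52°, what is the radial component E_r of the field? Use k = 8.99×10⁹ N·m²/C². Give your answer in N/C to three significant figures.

E_r ≈ 1620 N/C

For a dipole, E_r = (2kp cosθ)/r³.
kp/r³ = (8.99×10⁹)(3.98×10⁻⁹)/(0.301)³ = 1312 N/C.
E_r = 2·1312·cos52° = 1616 N/C.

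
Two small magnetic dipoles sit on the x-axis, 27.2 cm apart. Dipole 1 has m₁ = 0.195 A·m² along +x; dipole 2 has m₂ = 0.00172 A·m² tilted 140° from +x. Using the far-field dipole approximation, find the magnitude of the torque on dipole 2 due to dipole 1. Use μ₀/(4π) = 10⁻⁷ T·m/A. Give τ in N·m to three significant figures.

Dipole B is on the axis of dipole A, so B₁ there is axial: B₁ = (μ₀/4π)·2m₁/r³ along +x.
B₁ = 2(10⁻⁷)(0.195)/(0.272)³ = 1.938×10⁻⁶ T.
τ = m₂ B₁ sinθ.
τ = (0.00172)(1.938×10⁻⁶)·sin140° = 2.143×10⁻⁹ N·m.

τ ≈ 2.14×10⁻⁹ N·m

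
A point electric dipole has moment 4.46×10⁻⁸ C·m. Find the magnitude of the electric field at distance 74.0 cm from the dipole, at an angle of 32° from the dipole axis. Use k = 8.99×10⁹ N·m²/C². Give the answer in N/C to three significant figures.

At angle θ the dipole field magnitude is E = (kp/r³)·√(1 + 3cos²θ).
kp/r³ = (8.99×10⁹)(4.46×10⁻⁸) / (0.740)³ = 989.5 N/C.
√(1 + 3cos²32°) = √(1 + 3·0.7192) = √3.1576 ≈ 1.7770.
E ≈ 989.5 × 1.777 = 1758 N/C.

E ≈ 1760 N/C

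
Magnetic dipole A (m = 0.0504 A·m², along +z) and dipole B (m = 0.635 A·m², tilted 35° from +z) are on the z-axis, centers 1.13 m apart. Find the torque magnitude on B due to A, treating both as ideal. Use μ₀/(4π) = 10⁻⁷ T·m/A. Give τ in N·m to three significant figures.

Dipole B is on the axis of dipole A, so B₁ there is axial: B₁ = (μ₀/4π)·2m₁/r³ along +z.
B₁ = 2(10⁻⁷)(0.0504)/(1.13)³ = 6.986×10⁻⁹ T.
τ = m₂ B₁ sinθ.
τ = (0.635)(6.986×10⁻⁹)·sin35° = 2.544×10⁻⁹ N·m.

τ ≈ 2.54×10⁻⁹ N·m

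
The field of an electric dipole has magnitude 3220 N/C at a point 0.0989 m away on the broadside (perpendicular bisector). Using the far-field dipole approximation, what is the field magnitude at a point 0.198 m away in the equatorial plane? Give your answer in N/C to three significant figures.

Dipole fields scale as 1/r³ in the far field; the geometry is the same at both points.
E₂ = E₁ · (r₁/r₂)³ = 3220 · (0.0989/0.198)³.
(r₁/r₂)³ = (0.4995)³ = 0.1246.
E₂ ≈ 401.3 N/C.

E ≈ 401 N/C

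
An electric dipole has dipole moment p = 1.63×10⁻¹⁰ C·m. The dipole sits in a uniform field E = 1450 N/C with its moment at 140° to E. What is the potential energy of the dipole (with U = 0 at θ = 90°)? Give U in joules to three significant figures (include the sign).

U ≈ 1.81×10⁻⁷ J

U = −p·E = −pE cosθ.
U = −(1.63×10⁻¹⁰)(1450)·cos140° = 1.811×10⁻⁷ J.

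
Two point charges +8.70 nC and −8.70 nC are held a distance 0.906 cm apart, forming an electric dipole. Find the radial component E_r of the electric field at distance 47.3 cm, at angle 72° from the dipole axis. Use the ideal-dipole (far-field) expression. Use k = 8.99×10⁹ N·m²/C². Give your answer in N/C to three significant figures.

Dipole moment p = qd = (8.70×10⁻⁹ C)(0.00906 m) = 7.882×10⁻¹¹ C·m.
For a dipole, E_r = (2kp cosθ)/r³.
kp/r³ = (8.99×10⁹)(7.882×10⁻¹¹)/(0.473)³ = 6.696 N/C.
E_r = 2·6.696·cos72° = 4.138 N/C.

E_r ≈ 4.14 N/C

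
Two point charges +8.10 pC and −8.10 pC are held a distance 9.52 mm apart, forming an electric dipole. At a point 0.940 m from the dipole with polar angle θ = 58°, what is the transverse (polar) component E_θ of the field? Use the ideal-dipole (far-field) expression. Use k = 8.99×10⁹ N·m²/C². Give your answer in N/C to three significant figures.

E_θ ≈ 7.08×10⁻⁴ N/C

Dipole moment p = qd = (8.10×10⁻¹² C)(0.00952 m) = 7.711×10⁻¹⁴ C·m.
For a dipole, E_θ = (kp sinθ)/r³.
kp/r³ = (8.99×10⁹)(7.711×10⁻¹⁴)/(0.940)³ = 8.346×10⁻⁴ N/C.
E_θ = 8.346×10⁻⁴·sin58° = 7.078×10⁻⁴ N/C.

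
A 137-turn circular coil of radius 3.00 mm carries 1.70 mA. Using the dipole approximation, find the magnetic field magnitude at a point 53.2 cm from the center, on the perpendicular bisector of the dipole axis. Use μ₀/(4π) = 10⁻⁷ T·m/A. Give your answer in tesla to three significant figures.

B ≈ 4.37×10⁻¹² T

m = NIA = NIπa² = 137·(0.00170)·π·(0.00300)² = 6.585×10⁻⁶ A·m².
In the equatorial plane B = (μ₀/4π)·m/r³ (half the axial value).
B = (10⁻⁷)·(6.585×10⁻⁶) / (0.532)³ = 4.373×10⁻¹² T.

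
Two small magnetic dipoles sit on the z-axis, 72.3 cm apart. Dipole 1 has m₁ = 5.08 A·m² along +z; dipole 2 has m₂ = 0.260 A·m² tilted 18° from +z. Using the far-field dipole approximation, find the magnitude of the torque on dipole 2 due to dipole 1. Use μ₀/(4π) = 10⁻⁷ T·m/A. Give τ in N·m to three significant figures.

τ ≈ 2.16×10⁻⁷ N·m

Dipole B is on the axis of dipole A, so B₁ there is axial: B₁ = (μ₀/4π)·2m₁/r³ along +z.
B₁ = 2(10⁻⁷)(5.08)/(0.723)³ = 2.688×10⁻⁶ T.
τ = m₂ B₁ sinθ.
τ = (0.260)(2.688×10⁻⁶)·sin18° = 2.160×10⁻⁷ N·m.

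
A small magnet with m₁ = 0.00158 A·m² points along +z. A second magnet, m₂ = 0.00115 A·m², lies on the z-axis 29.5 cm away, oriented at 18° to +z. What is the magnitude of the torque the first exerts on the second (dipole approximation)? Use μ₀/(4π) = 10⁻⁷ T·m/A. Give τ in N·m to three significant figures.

Dipole B is on the axis of dipole A, so B₁ there is axial: B₁ = (μ₀/4π)·2m₁/r³ along +z.
B₁ = 2(10⁻⁷)(0.00158)/(0.295)³ = 1.231×10⁻⁸ T.
τ = m₂ B₁ sinθ.
τ = (0.00115)(1.231×10⁻⁸)·sin18° = 4.374×10⁻¹² N·m.

τ ≈ 4.37×10⁻¹² N·m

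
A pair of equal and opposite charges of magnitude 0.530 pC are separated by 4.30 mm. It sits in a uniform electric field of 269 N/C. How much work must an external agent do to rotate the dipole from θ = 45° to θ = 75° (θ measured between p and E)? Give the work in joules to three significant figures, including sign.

Dipole moment p = qd = (5.30×10⁻¹³ C)(0.00430 m) = 2.279×10⁻¹⁵ C·m.
W_ext = ΔU = U(θ₂) − U(θ₁) = −pE cosθ₂ − (−pE cosθ₁) = pE(cosθ₁ − cosθ₂).
W = (2.279×10⁻¹⁵)(269)·(cos45° − cos75°) = (6.131×10⁻¹³)·(+0.4483) = 2.748×10⁻¹³ J.

W ≈ 2.75×10⁻¹³ J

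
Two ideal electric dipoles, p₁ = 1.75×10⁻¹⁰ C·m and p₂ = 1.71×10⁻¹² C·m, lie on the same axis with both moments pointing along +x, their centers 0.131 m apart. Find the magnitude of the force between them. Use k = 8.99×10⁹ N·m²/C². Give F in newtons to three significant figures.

On-axis field of dipole 1 at distance r: E = 2kp₁/r³. Force on dipole 2 is F = p₂·dE/dr (gradient along axis).
dE/dr = −6kp₁/r⁴, so |F| = 6kp₁p₂/r⁴ (attractive for aligned moments).
F = 6(8.99×10⁹)(1.75×10⁻¹⁰)(1.71×10⁻¹²)/(0.131)⁴ = 5.481×10⁻⁸ N.

F ≈ 5.48×10⁻⁸ N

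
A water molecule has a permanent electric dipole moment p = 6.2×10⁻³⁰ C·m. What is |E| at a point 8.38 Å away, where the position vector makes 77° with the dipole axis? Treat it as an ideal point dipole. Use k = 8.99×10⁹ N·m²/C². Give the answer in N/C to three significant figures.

At angle θ the dipole field magnitude is E = (kp/r³)·√(1 + 3cos²θ).
kp/r³ = (8.99×10⁹)(6.20×10⁻³⁰) / (8.38×10⁻¹⁰)³ = 9.472×10⁷ N/C.
√(1 + 3cos²77°) = √(1 + 3·0.0506) = √1.1518 ≈ 1.0732.
E ≈ 9.472×10⁷ × 1.073 = 1.017×10⁸ N/C.

E ≈ 1.02×10⁸ N/C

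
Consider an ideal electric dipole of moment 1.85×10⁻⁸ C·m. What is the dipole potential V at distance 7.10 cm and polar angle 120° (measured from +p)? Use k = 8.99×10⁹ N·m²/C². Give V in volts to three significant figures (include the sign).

The dipole potential is V = kp cosθ / r².
V = (8.99×10⁹)(1.85×10⁻⁸)·cos120° / (0.0710)² = -1.650×10⁴ V.

V ≈ -1.65×10⁴ V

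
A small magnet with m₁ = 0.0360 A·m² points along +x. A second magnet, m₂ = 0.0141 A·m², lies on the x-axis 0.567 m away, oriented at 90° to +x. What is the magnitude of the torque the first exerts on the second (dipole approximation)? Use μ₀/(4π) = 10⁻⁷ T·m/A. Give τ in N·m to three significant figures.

Dipole B is on the axis of dipole A, so B₁ there is axial: B₁ = (μ₀/4π)·2m₁/r³ along +x.
B₁ = 2(10⁻⁷)(0.0360)/(0.567)³ = 3.950×10⁻⁸ T.
τ = m₂ B₁ sinθ.
τ = (0.0141)(3.950×10⁻⁸)·sin90° = 5.569×10⁻¹⁰ N·m.

τ ≈ 5.57×10⁻¹⁰ N·m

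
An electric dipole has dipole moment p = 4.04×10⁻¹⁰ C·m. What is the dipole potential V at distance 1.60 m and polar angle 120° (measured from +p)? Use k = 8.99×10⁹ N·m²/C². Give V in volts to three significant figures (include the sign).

V ≈ -0.709 V

The dipole potential is V = kp cosθ / r².
V = (8.99×10⁹)(4.04×10⁻¹⁰)·cos120° / (1.60)² = -0.7094 V.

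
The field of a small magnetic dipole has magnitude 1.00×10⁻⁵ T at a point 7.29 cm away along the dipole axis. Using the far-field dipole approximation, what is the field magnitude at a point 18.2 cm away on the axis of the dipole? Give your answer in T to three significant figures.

B ≈ 6.43×10⁻⁷ T

Dipole fields scale as 1/r³ in the far field; the geometry is the same at both points.
B₂ = B₁ · (r₁/r₂)³ = 1.00×10⁻⁵ · (7.29/18.2)³.
(r₁/r₂)³ = (0.4005)³ = 0.06426.
B₂ ≈ 6.426×10⁻⁷ T.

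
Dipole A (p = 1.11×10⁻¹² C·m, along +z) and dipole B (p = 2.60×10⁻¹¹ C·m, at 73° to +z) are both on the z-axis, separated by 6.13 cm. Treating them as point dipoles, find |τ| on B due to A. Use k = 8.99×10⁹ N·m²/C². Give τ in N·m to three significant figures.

The second dipole sits on the axis of the first, so the field there is axial: E₁ = 2kp₁/r³ along +z.
E₁ = 2(8.99×10⁹)(1.11×10⁻¹²)/(0.0613)³ = 86.64 N/C.
Torque on the second dipole: τ = p₂ E₁ sinθ.
τ = (2.60×10⁻¹¹)(86.64)·sin73° = 2.154×10⁻⁹ N·m.

τ ≈ 2.15×10⁻⁹ N·m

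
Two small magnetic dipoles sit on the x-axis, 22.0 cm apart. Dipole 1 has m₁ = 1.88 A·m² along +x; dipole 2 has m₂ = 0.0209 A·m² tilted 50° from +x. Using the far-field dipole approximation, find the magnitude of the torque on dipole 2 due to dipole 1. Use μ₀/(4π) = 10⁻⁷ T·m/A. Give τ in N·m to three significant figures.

Dipole B is on the axis of dipole A, so B₁ there is axial: B₁ = (μ₀/4π)·2m₁/r³ along +x.
B₁ = 2(10⁻⁷)(1.88)/(0.220)³ = 3.531×10⁻⁵ T.
τ = m₂ B₁ sinθ.
τ = (0.0209)(3.531×10⁻⁵)·sin50° = 5.654×10⁻⁷ N·m.

τ ≈ 5.65×10⁻⁷ N·m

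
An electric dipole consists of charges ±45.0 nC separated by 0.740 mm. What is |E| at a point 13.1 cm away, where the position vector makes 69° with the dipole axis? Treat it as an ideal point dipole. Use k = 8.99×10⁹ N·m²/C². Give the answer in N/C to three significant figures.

E ≈ 157 N/C

Dipole moment p = qd = (4.50×10⁻⁸ C)(7.40×10⁻⁴ m) = 3.33×10⁻¹¹ C·m.
At angle θ the dipole field magnitude is E = (kp/r³)·√(1 + 3cos²θ).
kp/r³ = (8.99×10⁹)(3.33×10⁻¹¹) / (0.131)³ = 133.2 N/C.
√(1 + 3cos²69°) = √(1 + 3·0.1284) = √1.3853 ≈ 1.1770.
E ≈ 133.2 × 1.177 = 156.7 N/C.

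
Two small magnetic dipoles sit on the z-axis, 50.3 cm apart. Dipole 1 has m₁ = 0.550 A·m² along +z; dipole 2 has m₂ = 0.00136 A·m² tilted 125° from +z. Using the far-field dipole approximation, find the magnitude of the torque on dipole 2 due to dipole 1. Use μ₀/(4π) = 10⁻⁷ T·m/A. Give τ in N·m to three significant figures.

τ ≈ 9.63×10⁻¹⁰ N·m

Dipole B is on the axis of dipole A, so B₁ there is axial: B₁ = (μ₀/4π)·2m₁/r³ along +z.
B₁ = 2(10⁻⁷)(0.550)/(0.503)³ = 8.643×10⁻⁷ T.
τ = m₂ B₁ sinθ.
τ = (0.00136)(8.643×10⁻⁷)·sin125° = 9.629×10⁻¹⁰ N·m.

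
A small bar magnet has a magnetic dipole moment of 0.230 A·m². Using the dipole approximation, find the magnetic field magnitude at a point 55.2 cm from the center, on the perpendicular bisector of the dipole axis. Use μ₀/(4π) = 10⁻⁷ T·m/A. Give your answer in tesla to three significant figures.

In the equatorial plane B = (μ₀/4π)·m/r³ (half the axial value).
B = (10⁻⁷)·(0.230) / (0.552)³ = 1.367×10⁻⁷ T.

B ≈ 1.37×10⁻⁷ T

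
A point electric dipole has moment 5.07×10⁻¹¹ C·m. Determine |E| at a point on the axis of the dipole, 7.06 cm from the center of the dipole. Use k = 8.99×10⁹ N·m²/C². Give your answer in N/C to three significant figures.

E ≈ 2590 N/C

On the dipole axis E = 2kp/r³.
E = 2·(8.99×10⁹)(5.07×10⁻¹¹) / (0.0706)³ = 2590 N/C.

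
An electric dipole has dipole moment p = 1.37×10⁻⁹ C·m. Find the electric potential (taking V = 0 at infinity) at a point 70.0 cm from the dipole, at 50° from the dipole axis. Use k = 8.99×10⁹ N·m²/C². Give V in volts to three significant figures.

The dipole potential is V = kp cosθ / r².
V = (8.99×10⁹)(1.37×10⁻⁹)·cos50° / (0.700)² = 16.16 V.

V ≈ 16.2 V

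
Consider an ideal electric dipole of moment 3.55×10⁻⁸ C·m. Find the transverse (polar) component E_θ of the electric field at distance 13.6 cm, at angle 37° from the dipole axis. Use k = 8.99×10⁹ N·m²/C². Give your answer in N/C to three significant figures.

E_θ ≈ 7.64×10⁴ N/C

For a dipole, E_θ = (kp sinθ)/r³.
kp/r³ = (8.99×10⁹)(3.55×10⁻⁸)/(0.136)³ = 1.269×10⁵ N/C.
E_θ = 1.269×10⁵·sin37° = 7.635×10⁴ N/C.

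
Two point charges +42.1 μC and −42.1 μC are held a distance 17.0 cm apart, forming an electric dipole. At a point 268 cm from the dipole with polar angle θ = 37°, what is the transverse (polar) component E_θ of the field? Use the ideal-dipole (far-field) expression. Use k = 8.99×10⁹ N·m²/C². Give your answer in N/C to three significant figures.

E_θ ≈ 2010 N/C

Dipole moment p = qd = (4.21×10⁻⁵ C)(0.170 m) = 7.157×10⁻⁶ C·m.
For a dipole, E_θ = (kp sinθ)/r³.
kp/r³ = (8.99×10⁹)(7.157×10⁻⁶)/(2.68)³ = 3343 N/C.
E_θ = 3343·sin37° = 2012 N/C.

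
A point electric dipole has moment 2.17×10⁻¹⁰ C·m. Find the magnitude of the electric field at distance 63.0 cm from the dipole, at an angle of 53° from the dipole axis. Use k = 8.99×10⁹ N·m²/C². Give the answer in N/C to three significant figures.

At angle θ the dipole field magnitude is E = (kp/r³)·√(1 + 3cos²θ).
kp/r³ = (8.99×10⁹)(2.17×10⁻¹⁰) / (0.630)³ = 7.802 N/C.
√(1 + 3cos²53°) = √(1 + 3·0.3622) = √2.0865 ≈ 1.4445.
E ≈ 7.802 × 1.444 = 11.27 N/C.

E ≈ 11.3 N/C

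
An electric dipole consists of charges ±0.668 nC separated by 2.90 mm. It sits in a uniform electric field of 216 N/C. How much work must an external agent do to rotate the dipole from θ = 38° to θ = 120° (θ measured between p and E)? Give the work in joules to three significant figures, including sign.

Dipole moment p = qd = (6.68×10⁻¹⁰ C)(0.00290 m) = 1.937×10⁻¹² C·m.
W_ext = ΔU = U(θ₂) − U(θ₁) = −pE cosθ₂ − (−pE cosθ₁) = pE(cosθ₁ − cosθ₂).
W = (1.937×10⁻¹²)(216)·(cos38° − cos120°) = (4.184×10⁻¹⁰)·(+1.2880) = 5.389×10⁻¹⁰ J.

W ≈ 5.39×10⁻¹⁰ J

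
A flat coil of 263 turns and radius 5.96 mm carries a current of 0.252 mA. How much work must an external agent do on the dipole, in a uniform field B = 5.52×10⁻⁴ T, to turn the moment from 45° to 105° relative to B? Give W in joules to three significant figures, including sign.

W ≈ 3.94×10⁻⁹ J

m = NIA = NIπa² = 263·(2.52×10⁻⁴)·π·(0.00596)² = 7.396×10⁻⁶ A·m².
W_ext = ΔU = −mB cosθ₂ + mB cosθ₁ = mB(cosθ₁ − cosθ₂).
W = (7.396×10⁻⁶)(5.52×10⁻⁴)·(cos45° − cos105°) = (4.083×10⁻⁹)·(+0.9659) = 3.943×10⁻⁹ J.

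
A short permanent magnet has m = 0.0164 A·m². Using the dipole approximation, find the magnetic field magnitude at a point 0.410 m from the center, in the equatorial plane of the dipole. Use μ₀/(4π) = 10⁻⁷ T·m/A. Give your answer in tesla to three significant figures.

In the equatorial plane B = (μ₀/4π)·m/r³ (half the axial value).
B = (10⁻⁷)·(0.0164) / (0.410)³ = 2.380×10⁻⁸ T.

B ≈ 2.38×10⁻⁸ T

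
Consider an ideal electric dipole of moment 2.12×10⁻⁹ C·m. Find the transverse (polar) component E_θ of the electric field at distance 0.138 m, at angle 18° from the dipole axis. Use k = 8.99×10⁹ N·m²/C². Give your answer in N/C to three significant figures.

E_θ ≈ 2240 N/C

For a dipole, E_θ = (kp sinθ)/r³.
kp/r³ = (8.99×10⁹)(2.12×10⁻⁹)/(0.138)³ = 7252 N/C.
E_θ = 7252·sin18° = 2241 N/C.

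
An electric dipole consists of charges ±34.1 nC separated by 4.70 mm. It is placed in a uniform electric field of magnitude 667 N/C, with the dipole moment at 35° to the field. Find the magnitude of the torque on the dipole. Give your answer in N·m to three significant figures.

Dipole moment p = qd = (3.41×10⁻⁸ C)(0.00470 m) = 1.603×10⁻¹⁰ C·m.
Torque on an electric dipole: τ = pE sinθ.
τ = (1.603×10⁻¹⁰)(667)·sin35° = 6.133×10⁻⁸ N·m.

τ ≈ 6.13×10⁻⁸ N·m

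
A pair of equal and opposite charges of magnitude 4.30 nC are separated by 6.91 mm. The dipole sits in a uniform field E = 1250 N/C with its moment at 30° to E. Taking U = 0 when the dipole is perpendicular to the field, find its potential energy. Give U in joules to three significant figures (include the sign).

Dipole moment p = qd = (4.30×10⁻⁹ C)(0.00691 m) = 2.971×10⁻¹¹ C·m.
U = −p·E = −pE cosθ.
U = −(2.971×10⁻¹¹)(1250)·cos30° = -3.216×10⁻⁸ J.

U ≈ -3.22×10⁻⁸ J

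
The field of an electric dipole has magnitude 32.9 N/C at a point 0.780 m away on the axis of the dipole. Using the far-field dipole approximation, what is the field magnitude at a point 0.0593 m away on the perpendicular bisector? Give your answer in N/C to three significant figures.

Dipole fields scale as 1/r³ in the far field.
The axial field is twice the equatorial field at the same r, so the geometry factor is 1/2.
E₂ = E₁ · (1/2) · (r₁/r₂)³ = 32.9 · 0.5 · (0.780/0.0593)³.
(r₁/r₂)³ = (13.15)³ = 2276.
E₂ ≈ 3.744×10⁴ N/C.

E ≈ 3.74×10⁴ N/C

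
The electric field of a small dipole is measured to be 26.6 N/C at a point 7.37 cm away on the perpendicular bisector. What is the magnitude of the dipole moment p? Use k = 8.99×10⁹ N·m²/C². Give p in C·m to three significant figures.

In the equatorial plane E = kp/r³, so p = Er³/(k).
p = (26.6)·(0.0737)³ / (8.99×10⁹) = 1.184×10⁻¹² C·m.

p ≈ 1.18×10⁻¹² C·m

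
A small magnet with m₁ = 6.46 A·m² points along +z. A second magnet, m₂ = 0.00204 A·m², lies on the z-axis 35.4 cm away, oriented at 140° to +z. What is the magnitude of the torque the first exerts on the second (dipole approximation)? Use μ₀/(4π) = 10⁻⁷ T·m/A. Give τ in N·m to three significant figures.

Dipole B is on the axis of dipole A, so B₁ there is axial: B₁ = (μ₀/4π)·2m₁/r³ along +z.
B₁ = 2(10⁻⁷)(6.46)/(0.354)³ = 2.912×10⁻⁵ T.
τ = m₂ B₁ sinθ.
τ = (0.00204)(2.912×10⁻⁵)·sin140° = 3.819×10⁻⁸ N·m.

τ ≈ 3.82×10⁻⁸ N·m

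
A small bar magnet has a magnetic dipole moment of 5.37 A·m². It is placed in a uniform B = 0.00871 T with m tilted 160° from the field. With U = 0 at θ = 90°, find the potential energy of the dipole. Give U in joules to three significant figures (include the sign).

U ≈ 0.0440 J

U = −m·B = −mB cosθ.
U = −(5.37)(0.00871)·cos160° = 0.04395 J.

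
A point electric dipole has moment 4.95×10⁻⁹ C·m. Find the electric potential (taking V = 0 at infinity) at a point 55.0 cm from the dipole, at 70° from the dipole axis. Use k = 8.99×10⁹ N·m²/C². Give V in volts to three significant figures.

The dipole potential is V = kp cosθ / r².
V = (8.99×10⁹)(4.95×10⁻⁹)·cos70° / (0.550)² = 50.31 V.

V ≈ 50.3 V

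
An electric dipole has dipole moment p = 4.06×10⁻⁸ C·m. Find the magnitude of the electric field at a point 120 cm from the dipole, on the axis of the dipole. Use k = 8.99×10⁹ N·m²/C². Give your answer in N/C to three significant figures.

E ≈ 422 N/C

On the dipole axis E = 2kp/r³.
E = 2·(8.99×10⁹)(4.06×10⁻⁸) / (1.20)³ = 422.4 N/C.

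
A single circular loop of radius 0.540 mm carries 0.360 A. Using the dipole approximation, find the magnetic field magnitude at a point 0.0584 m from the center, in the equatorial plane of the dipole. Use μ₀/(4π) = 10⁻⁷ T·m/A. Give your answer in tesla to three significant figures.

B ≈ 1.66×10⁻¹⁰ T

Magnetic moment m = IA = Iπa² = (0.360)·π·(5.40×10⁻⁴)² = 3.298×10⁻⁷ A·m².
In the equatorial plane B = (μ₀/4π)·m/r³ (half the axial value).
B = (10⁻⁷)·(3.298×10⁻⁷) / (0.0584)³ = 1.656×10⁻¹⁰ T.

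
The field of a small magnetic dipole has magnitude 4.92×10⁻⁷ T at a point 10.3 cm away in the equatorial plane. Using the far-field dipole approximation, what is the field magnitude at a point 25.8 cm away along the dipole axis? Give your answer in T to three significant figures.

B ≈ 6.26×10⁻⁸ T

Dipole fields scale as 1/r³ in the far field.
The axial field is twice the equatorial field at the same r, so the geometry factor is 2/1.
B₂ = B₁ · (2/1) · (r₁/r₂)³ = 4.92×10⁻⁷ · 2 · (10.3/25.8)³.
(r₁/r₂)³ = (0.3992)³ = 0.06363.
B₂ ≈ 6.261×10⁻⁸ T.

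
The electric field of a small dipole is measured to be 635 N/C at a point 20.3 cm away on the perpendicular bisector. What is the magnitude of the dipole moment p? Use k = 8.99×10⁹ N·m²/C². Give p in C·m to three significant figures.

In the equatorial plane E = kp/r³, so p = Er³/(k).
p = (635)·(0.203)³ / (8.99×10⁹) = 5.909×10⁻¹⁰ C·m.

p ≈ 5.91×10⁻¹⁰ C·m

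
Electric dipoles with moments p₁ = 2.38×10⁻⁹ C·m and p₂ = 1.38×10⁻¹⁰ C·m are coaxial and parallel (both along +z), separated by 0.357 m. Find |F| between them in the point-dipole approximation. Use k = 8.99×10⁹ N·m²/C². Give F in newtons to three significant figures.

On-axis field of dipole 1 at distance r: E = 2kp₁/r³. Force on dipole 2 is F = p₂·dE/dr (gradient along axis).
dE/dr = −6kp₁/r⁴, so |F| = 6kp₁p₂/r⁴ (attractive for aligned moments).
F = 6(8.99×10⁹)(2.38×10⁻⁹)(1.38×10⁻¹⁰)/(0.357)⁴ = 1.091×10⁻⁶ N.

F ≈ 1.09×10⁻⁶ N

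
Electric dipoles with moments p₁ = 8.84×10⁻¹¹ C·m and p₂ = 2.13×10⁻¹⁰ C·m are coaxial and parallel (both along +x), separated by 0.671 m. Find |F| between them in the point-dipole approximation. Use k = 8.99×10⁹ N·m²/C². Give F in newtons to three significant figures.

F ≈ 5.01×10⁻⁹ N

On-axis field of dipole 1 at distance r: E = 2kp₁/r³. Force on dipole 2 is F = p₂·dE/dr (gradient along axis).
dE/dr = −6kp₁/r⁴, so |F| = 6kp₁p₂/r⁴ (attractive for aligned moments).
F = 6(8.99×10⁹)(8.84×10⁻¹¹)(2.13×10⁻¹⁰)/(0.671)⁴ = 5.010×10⁻⁹ N.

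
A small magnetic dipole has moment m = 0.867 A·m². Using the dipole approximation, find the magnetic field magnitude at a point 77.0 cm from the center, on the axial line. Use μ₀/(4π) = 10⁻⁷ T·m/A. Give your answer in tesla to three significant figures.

B ≈ 3.80×10⁻⁷ T

On axis B = (μ₀/4π)·2m/r³.
B = 2·(10⁻⁷)·(0.867) / (0.770)³ = 3.798×10⁻⁷ T.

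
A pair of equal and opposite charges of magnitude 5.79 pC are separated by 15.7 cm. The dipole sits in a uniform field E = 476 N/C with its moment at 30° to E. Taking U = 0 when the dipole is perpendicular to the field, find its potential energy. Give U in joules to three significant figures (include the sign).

U ≈ -3.75×10⁻¹⁰ J

Dipole moment p = qd = (5.79×10⁻¹² C)(0.157 m) = 9.09×10⁻¹³ C·m.
U = −p·E = −pE cosθ.
U = −(9.09×10⁻¹³)(476)·cos30° = -3.747×10⁻¹⁰ J.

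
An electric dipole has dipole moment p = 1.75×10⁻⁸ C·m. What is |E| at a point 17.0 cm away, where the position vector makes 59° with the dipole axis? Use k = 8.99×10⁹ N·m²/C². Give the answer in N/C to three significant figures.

At angle θ the dipole field magnitude is E = (kp/r³)·√(1 + 3cos²θ).
kp/r³ = (8.99×10⁹)(1.75×10⁻⁸) / (0.170)³ = 3.202×10⁴ N/C.
√(1 + 3cos²59°) = √(1 + 3·0.2653) = √1.7958 ≈ 1.3401.
E ≈ 3.202×10⁴ × 1.340 = 4.291×10⁴ N/C.

E ≈ 4.29×10⁴ N/C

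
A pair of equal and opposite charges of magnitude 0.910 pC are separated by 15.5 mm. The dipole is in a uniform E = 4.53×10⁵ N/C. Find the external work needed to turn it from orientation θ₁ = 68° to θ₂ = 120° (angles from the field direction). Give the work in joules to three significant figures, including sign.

W ≈ 5.59×10⁻⁹ J

Dipole moment p = qd = (9.10×10⁻¹³ C)(0.0155 m) = 1.411×10⁻¹⁴ C·m.
W_ext = ΔU = U(θ₂) − U(θ₁) = −pE cosθ₂ − (−pE cosθ₁) = pE(cosθ₁ − cosθ₂).
W = (1.411×10⁻¹⁴)(4.53×10⁵)·(cos68° − cos120°) = (6.392×10⁻⁹)·(+0.8746) = 5.590×10⁻⁹ J.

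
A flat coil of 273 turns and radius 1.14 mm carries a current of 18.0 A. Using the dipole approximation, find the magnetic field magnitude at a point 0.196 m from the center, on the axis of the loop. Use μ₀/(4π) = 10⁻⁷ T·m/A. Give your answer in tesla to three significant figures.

m = NIA = NIπa² = 273·(18.0)·π·(0.00114)² = 0.02006 A·m².
On axis B = (μ₀/4π)·2m/r³.
B = 2·(10⁻⁷)·(0.02006) / (0.196)³ = 5.328×10⁻⁷ T.

B ≈ 5.33×10⁻⁷ T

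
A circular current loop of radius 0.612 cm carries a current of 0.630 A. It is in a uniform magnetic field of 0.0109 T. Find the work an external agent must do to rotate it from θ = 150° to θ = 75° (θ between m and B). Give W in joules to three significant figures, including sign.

W ≈ -9.09×10⁻⁷ J

Magnetic moment m = IA = Iπa² = (0.630)·π·(0.00612)² = 7.413×10⁻⁵ A·m².
W_ext = ΔU = −mB cosθ₂ + mB cosθ₁ = mB(cosθ₁ − cosθ₂).
W = (7.413×10⁻⁵)(0.0109)·(cos150° − cos75°) = (8.080×10⁻⁷)·(-1.1248) = -9.089×10⁻⁷ J.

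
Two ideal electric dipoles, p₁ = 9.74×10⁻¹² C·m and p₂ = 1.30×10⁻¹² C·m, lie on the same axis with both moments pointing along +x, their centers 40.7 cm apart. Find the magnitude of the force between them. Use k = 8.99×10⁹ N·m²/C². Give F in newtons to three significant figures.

On-axis field of dipole 1 at distance r: E = 2kp₁/r³. Force on dipole 2 is F = p₂·dE/dr (gradient along axis).
dE/dr = −6kp₁/r⁴, so |F| = 6kp₁p₂/r⁴ (attractive for aligned moments).
F = 6(8.99×10⁹)(9.74×10⁻¹²)(1.30×10⁻¹²)/(0.407)⁴ = 2.489×10⁻¹¹ N.

F ≈ 2.49×10⁻¹¹ N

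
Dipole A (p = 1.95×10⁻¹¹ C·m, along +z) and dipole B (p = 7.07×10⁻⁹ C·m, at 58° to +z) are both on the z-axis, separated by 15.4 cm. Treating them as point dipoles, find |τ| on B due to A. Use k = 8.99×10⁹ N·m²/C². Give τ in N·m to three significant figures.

τ ≈ 5.76×10⁻⁷ N·m

The second dipole sits on the axis of the first, so the field there is axial: E₁ = 2kp₁/r³ along +z.
E₁ = 2(8.99×10⁹)(1.95×10⁻¹¹)/(0.154)³ = 96.00 N/C.
Torque on the second dipole: τ = p₂ E₁ sinθ.
τ = (7.07×10⁻⁹)(96.00)·sin58° = 5.756×10⁻⁷ N·m.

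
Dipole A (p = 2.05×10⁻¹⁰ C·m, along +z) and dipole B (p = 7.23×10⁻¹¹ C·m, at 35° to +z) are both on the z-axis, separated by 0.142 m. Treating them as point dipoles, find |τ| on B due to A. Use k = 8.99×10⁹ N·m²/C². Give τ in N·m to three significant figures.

τ ≈ 5.34×10⁻⁸ N·m

The second dipole sits on the axis of the first, so the field there is axial: E₁ = 2kp₁/r³ along +z.
E₁ = 2(8.99×10⁹)(2.05×10⁻¹⁰)/(0.142)³ = 1287 N/C.
Torque on the second dipole: τ = p₂ E₁ sinθ.
τ = (7.23×10⁻¹¹)(1287)·sin35° = 5.338×10⁻⁸ N·m.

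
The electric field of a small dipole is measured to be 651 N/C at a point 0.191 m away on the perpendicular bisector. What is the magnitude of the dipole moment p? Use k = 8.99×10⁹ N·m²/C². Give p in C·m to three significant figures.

p ≈ 5.05×10⁻¹⁰ C·m

In the equatorial plane E = kp/r³, so p = Er³/(k).
p = (651)·(0.191)³ / (8.99×10⁹) = 5.046×10⁻¹⁰ C·m.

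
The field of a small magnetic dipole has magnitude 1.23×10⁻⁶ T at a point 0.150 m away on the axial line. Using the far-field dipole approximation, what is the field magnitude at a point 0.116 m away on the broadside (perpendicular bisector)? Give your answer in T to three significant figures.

B ≈ 1.33×10⁻⁶ T

Dipole fields scale as 1/r³ in the far field.
The axial field is twice the equatorial field at the same r, so the geometry factor is 1/2.
B₂ = B₁ · (1/2) · (r₁/r₂)³ = 1.23×10⁻⁶ · 0.5 · (0.150/0.116)³.
(r₁/r₂)³ = (1.293)³ = 2.162.
B₂ ≈ 1.330×10⁻⁶ T.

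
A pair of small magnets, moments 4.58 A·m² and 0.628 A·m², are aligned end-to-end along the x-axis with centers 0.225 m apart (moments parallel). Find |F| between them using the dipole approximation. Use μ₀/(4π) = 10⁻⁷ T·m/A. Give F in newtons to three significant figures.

F ≈ 6.73×10⁻⁴ N

On-axis B of dipole 1: B = (μ₀/4π)·2m₁/r³. Force on dipole 2: F = m₂·dB/dr.
dB/dr = −(μ₀/4π)·6m₁/r⁴, so |F| = (μ₀/4π)·6m₁m₂/r⁴.
F = 6(10⁻⁷)(4.58)(0.628)/(0.225)⁴ = 6.734×10⁻⁴ N.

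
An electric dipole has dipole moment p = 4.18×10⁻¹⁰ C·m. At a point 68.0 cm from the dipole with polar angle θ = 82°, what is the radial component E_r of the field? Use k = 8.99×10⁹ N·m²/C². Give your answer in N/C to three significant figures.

E_r ≈ 3.33 N/C

For a dipole, E_r = (2kp cosθ)/r³.
kp/r³ = (8.99×10⁹)(4.18×10⁻¹⁰)/(0.680)³ = 11.95 N/C.
E_r = 2·11.95·cos82° = 3.327 N/C.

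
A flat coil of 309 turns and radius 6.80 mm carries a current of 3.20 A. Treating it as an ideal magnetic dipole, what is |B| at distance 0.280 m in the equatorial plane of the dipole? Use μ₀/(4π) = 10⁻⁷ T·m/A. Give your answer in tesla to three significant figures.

m = NIA = NIπa² = 309·(3.20)·π·(0.00680)² = 0.1436 A·m².
In the equatorial plane B = (μ₀/4π)·m/r³ (half the axial value).
B = (10⁻⁷)·(0.1436) / (0.280)³ = 6.542×10⁻⁷ T.

B ≈ 6.54×10⁻⁷ T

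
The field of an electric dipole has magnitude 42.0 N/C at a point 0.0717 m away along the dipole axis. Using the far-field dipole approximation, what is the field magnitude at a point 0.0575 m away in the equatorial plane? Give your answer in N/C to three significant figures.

E ≈ 40.7 N/C

Dipole fields scale as 1/r³ in the far field.
The axial field is twice the equatorial field at the same r, so the geometry factor is 1/2.
E₂ = E₁ · (1/2) · (r₁/r₂)³ = 42.0 · 0.5 · (0.0717/0.0575)³.
(r₁/r₂)³ = (1.247)³ = 1.939.
E₂ ≈ 40.72 N/C.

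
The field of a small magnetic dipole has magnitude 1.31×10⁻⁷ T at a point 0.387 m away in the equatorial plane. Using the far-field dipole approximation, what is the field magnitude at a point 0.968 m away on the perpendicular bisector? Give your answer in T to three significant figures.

B ≈ 8.37×10⁻⁹ T

Dipole fields scale as 1/r³ in the far field; the geometry is the same at both points.
B₂ = B₁ · (r₁/r₂)³ = 1.31×10⁻⁷ · (0.387/0.968)³.
(r₁/r₂)³ = (0.3998)³ = 0.0639.
B₂ ≈ 8.371×10⁻⁹ T.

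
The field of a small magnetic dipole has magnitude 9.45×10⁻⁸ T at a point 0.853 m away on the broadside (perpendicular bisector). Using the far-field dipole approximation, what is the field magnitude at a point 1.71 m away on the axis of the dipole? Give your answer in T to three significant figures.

B ≈ 2.35×10⁻⁸ T

Dipole fields scale as 1/r³ in the far field.
The axial field is twice the equatorial field at the same r, so the geometry factor is 2/1.
B₂ = B₁ · (2/1) · (r₁/r₂)³ = 9.45×10⁻⁸ · 2 · (0.853/1.71)³.
(r₁/r₂)³ = (0.4988)³ = 0.1241.
B₂ ≈ 2.346×10⁻⁸ T.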